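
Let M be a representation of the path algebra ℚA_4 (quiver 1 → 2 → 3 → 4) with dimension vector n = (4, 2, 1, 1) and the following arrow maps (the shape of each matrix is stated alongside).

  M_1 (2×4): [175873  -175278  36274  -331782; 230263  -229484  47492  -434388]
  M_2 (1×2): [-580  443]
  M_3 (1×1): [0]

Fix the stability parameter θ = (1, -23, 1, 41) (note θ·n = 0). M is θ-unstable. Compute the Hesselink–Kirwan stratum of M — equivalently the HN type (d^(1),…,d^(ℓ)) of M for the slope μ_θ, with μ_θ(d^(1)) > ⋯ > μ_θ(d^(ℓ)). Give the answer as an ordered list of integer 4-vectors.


Barcode: M ≅ I[1,1]^2, I[1,2], I[1,3], I[4,4]. HN layers by μ_θ (3 steps, strictly decreasing):
  μ^(1)=41; μ^(2)=1; μ^(3)=-11

((0, 0, 0, 1); (2, 0, 1, 0); (2, 2, 0, 0))


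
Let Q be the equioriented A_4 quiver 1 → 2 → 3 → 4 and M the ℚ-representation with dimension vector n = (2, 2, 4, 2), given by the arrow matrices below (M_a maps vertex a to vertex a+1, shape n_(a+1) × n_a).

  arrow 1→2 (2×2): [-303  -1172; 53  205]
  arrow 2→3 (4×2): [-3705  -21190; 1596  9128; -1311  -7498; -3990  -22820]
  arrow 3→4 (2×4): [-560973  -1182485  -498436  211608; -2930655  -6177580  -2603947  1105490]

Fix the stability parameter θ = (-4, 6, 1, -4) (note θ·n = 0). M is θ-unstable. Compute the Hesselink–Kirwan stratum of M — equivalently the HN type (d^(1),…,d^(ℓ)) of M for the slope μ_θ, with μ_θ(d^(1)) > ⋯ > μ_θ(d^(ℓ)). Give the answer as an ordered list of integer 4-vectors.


Via rank(M_{q-1}∘⋯∘M_p): M ≅ I[1,2], I[1,4], I[3,3]^2, I[3,4].
μ_θ-semistable layers: μ^(1)=6; μ^(2)=1; μ^(3)=-3/2; μ^(4)=-4

((0, 1, 0, 0); (0, 1, 3, 1); (0, 0, 1, 1); (2, 0, 0, 0))


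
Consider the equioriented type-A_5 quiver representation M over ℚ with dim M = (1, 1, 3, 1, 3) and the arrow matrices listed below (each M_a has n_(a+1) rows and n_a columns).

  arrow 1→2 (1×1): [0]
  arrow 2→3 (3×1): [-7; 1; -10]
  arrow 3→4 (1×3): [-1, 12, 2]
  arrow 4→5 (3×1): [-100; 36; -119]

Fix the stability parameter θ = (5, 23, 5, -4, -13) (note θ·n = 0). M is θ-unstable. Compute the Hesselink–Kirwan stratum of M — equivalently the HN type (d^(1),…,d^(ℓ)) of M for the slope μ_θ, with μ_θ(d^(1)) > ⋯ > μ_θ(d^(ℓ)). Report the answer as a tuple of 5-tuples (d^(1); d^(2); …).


Via rank(M_{q-1}∘⋯∘M_p): M ≅ I[1,1], I[2,5], I[3,3]^2, I[5,5]^2.
μ_θ-semistable layers: μ^(1)=5; μ^(2)=11/4; μ^(3)=-13

((1, 0, 2, 0, 0); (0, 1, 1, 1, 1); (0, 0, 0, 0, 2))


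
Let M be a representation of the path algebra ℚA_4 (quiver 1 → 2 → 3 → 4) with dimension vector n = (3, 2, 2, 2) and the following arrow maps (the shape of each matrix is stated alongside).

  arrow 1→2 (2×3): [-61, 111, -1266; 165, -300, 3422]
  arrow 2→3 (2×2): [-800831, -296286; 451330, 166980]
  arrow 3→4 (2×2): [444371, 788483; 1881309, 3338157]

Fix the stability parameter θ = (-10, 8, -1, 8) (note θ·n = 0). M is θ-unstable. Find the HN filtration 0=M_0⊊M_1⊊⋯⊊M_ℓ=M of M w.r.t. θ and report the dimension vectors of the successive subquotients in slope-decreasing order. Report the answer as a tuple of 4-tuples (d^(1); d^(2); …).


Interval decomposition of M: I[1,1], I[1,2], I[1,4], I[3,3], I[4,4].
HN type (ℓ=4): μ^(1)=8; μ^(2)=7/2; μ^(3)=-1; μ^(4)=-10

((0, 1, 0, 2); (0, 1, 1, 0); (0, 0, 1, 0); (3, 0, 0, 0))


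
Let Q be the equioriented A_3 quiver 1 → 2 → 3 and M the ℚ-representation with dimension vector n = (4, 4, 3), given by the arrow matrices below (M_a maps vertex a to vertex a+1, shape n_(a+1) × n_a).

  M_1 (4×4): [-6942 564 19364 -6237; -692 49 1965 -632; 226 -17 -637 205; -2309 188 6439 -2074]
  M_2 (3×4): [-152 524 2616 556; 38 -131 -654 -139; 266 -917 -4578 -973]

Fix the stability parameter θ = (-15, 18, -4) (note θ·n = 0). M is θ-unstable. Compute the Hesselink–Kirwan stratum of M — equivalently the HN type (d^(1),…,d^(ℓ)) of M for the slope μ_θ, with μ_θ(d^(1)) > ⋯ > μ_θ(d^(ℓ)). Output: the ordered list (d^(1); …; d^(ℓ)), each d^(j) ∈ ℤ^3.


Barcode: M ≅ I[1,1], I[1,2]^2, I[1,3], I[2,2], I[3,3]^2. HN layers by μ_θ (4 steps, strictly decreasing):
  μ^(1)=18; μ^(2)=7; μ^(3)=-4; μ^(4)=-15

((0, 3, 0); (0, 1, 1); (0, 0, 2); (4, 0, 0))


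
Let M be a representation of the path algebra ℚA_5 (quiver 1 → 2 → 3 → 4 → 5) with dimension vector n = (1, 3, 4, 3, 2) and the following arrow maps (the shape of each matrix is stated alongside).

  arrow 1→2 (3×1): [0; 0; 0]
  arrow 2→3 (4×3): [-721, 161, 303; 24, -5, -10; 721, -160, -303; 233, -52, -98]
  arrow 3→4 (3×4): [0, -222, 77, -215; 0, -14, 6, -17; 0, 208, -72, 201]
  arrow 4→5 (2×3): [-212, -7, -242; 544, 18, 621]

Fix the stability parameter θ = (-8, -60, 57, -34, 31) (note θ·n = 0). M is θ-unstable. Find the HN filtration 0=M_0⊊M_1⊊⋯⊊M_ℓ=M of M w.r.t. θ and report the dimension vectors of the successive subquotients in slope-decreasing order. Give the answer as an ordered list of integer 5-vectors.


Interval decomposition of M: I[1,1], I[2,4], I[2,5]^2, I[3,3].
HN type (ℓ=5): μ^(1)=57; μ^(2)=31; μ^(3)=23/2; μ^(4)=-8; μ^(5)=-60

((0, 0, 1, 0, 0); (0, 0, 0, 0, 2); (0, 0, 3, 3, 0); (1, 0, 0, 0, 0); (0, 3, 0, 0, 0))


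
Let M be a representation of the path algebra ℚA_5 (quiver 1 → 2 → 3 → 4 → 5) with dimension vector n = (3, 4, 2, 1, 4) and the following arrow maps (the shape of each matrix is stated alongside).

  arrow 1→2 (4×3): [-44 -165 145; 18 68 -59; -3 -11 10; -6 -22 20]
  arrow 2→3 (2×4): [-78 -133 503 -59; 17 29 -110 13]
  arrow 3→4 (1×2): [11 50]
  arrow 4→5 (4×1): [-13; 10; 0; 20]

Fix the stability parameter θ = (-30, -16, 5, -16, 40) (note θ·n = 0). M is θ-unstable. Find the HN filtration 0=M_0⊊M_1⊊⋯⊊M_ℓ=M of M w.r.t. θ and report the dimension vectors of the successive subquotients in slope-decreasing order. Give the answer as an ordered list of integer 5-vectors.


Barcode: M ≅ I[1,2], I[1,3], I[1,5], I[2,2], I[5,5]^3. HN layers by μ_θ (5 steps, strictly decreasing):
  μ^(1)=40; μ^(2)=5; μ^(3)=-11/2; μ^(4)=-16; μ^(5)=-30

((0, 0, 0, 0, 4); (0, 0, 1, 0, 0); (0, 0, 1, 1, 0); (0, 4, 0, 0, 0); (3, 0, 0, 0, 0))


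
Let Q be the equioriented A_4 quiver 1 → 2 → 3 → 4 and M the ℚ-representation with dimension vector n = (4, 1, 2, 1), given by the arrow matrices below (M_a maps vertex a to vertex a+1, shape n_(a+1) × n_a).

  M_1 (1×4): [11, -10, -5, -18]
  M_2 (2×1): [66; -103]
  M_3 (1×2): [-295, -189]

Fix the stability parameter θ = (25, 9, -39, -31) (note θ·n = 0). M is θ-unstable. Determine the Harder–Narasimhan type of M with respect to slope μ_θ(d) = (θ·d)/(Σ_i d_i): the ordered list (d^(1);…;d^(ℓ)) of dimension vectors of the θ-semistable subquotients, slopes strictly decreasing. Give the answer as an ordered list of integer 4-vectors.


Via rank(M_{q-1}∘⋯∘M_p): M ≅ I[1,1]^3, I[1,4], I[3,3].
μ_θ-semistable layers: μ^(1)=25; μ^(2)=-9; μ^(3)=-39

((3, 0, 0, 0); (1, 1, 1, 1); (0, 0, 1, 0))


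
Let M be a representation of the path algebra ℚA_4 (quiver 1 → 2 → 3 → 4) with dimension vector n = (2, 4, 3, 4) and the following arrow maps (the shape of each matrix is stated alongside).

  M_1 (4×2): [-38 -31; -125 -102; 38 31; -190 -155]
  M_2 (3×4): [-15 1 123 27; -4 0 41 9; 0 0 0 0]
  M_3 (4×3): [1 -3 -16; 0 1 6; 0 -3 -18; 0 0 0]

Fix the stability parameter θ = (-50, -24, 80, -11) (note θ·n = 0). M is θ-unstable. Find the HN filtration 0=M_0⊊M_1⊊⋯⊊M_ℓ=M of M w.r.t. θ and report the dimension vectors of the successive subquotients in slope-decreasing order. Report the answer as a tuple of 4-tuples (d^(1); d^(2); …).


Barcode: M ≅ I[1,2], I[1,4], I[2,2], I[2,4], I[3,3], I[4,4]^2. HN layers by μ_θ (5 steps, strictly decreasing):
  μ^(1)=80; μ^(2)=69/2; μ^(3)=-11; μ^(4)=-24; μ^(5)=-50

((0, 0, 1, 0); (0, 0, 2, 2); (0, 0, 0, 2); (0, 4, 0, 0); (2, 0, 0, 0))


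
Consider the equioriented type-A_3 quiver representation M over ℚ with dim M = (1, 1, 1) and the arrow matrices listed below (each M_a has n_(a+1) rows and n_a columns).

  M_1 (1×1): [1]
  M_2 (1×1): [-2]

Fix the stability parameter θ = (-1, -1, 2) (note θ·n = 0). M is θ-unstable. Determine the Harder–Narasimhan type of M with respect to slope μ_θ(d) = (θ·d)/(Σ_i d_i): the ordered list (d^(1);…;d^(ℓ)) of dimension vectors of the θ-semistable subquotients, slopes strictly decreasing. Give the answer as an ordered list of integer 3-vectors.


Interval decomposition of M: I[1,3].
HN type (ℓ=2): μ^(1)=2; μ^(2)=-1

((0, 0, 1); (1, 1, 0))


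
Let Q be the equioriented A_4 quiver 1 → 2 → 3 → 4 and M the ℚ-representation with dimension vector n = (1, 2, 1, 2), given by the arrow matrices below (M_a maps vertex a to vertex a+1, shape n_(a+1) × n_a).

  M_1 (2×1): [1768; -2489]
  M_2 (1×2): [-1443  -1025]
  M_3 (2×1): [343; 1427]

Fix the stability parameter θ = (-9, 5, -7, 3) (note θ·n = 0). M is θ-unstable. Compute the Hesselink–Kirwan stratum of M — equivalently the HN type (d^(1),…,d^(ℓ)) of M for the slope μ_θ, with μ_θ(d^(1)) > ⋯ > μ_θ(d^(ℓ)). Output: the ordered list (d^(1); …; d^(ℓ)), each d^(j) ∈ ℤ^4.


Interval decomposition of M: I[1,4], I[2,2], I[4,4].
HN type (ℓ=4): μ^(1)=5; μ^(2)=3; μ^(3)=-1; μ^(4)=-9

((0, 1, 0, 0); (0, 0, 0, 2); (0, 1, 1, 0); (1, 0, 0, 0))


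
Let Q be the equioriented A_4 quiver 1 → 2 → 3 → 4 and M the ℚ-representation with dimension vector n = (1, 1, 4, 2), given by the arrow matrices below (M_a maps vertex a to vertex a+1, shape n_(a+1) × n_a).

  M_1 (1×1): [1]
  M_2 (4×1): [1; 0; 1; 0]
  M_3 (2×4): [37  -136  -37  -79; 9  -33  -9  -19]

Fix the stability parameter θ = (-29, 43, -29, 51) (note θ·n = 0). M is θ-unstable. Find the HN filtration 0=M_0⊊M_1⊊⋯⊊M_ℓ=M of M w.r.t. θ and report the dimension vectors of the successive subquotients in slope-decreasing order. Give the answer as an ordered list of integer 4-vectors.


Interval decomposition of M: I[1,3], I[3,3], I[3,4]^2.
HN type (ℓ=3): μ^(1)=51; μ^(2)=7; μ^(3)=-29

((0, 0, 0, 2); (0, 1, 1, 0); (1, 0, 3, 0))


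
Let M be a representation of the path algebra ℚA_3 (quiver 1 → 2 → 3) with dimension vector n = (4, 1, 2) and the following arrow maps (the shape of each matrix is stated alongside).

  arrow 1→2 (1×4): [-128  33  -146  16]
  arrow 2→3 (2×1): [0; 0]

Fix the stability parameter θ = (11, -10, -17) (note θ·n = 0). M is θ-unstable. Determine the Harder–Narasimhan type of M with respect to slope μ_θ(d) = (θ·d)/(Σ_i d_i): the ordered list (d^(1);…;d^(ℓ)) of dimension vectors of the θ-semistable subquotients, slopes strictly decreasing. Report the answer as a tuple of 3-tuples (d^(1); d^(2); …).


Barcode: M ≅ I[1,1]^3, I[1,2], I[3,3]^2. HN layers by μ_θ (3 steps, strictly decreasing):
  μ^(1)=11; μ^(2)=1/2; μ^(3)=-17

((3, 0, 0); (1, 1, 0); (0, 0, 2))


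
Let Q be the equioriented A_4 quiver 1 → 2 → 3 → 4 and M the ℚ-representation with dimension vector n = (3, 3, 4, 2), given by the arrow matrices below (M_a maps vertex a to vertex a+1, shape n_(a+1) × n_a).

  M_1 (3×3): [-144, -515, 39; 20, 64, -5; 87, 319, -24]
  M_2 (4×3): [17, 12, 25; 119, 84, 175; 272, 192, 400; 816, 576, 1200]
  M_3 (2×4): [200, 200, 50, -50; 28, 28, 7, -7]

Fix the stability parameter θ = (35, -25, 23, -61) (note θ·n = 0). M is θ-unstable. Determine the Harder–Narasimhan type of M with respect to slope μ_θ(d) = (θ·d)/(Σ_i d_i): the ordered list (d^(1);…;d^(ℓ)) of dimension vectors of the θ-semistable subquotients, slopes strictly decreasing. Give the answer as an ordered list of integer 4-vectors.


Interval decomposition of M: I[1,2]^2, I[1,3], I[3,3]^2, I[3,4], I[4,4].
HN type (ℓ=4): μ^(1)=23; μ^(2)=5; μ^(3)=-19; μ^(4)=-61

((0, 0, 3, 0); (3, 3, 0, 0); (0, 0, 1, 1); (0, 0, 0, 1))


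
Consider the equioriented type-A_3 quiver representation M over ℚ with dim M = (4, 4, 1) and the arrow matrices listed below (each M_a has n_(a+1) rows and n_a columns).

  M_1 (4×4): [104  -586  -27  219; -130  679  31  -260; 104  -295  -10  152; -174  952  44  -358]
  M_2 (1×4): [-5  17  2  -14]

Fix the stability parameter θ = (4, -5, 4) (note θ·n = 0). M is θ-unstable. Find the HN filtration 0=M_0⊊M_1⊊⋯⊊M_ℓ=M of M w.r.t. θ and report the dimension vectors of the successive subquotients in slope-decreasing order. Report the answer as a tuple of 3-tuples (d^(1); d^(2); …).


Interval decomposition of M: I[1,2]^3, I[1,3].
HN type (ℓ=2): μ^(1)=4; μ^(2)=-1/2

((0, 0, 1); (4, 4, 0))


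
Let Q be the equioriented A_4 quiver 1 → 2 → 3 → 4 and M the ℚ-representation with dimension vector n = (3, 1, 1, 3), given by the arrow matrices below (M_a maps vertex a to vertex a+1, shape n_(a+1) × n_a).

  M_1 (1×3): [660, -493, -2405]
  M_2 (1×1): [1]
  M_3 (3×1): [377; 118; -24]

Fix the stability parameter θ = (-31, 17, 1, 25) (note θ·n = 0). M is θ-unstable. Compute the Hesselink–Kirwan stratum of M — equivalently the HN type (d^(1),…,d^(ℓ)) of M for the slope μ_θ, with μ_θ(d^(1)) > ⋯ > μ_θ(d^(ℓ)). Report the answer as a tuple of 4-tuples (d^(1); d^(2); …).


Interval decomposition of M: I[1,1]^2, I[1,4], I[4,4]^2.
HN type (ℓ=3): μ^(1)=25; μ^(2)=9; μ^(3)=-31

((0, 0, 0, 3); (0, 1, 1, 0); (3, 0, 0, 0))


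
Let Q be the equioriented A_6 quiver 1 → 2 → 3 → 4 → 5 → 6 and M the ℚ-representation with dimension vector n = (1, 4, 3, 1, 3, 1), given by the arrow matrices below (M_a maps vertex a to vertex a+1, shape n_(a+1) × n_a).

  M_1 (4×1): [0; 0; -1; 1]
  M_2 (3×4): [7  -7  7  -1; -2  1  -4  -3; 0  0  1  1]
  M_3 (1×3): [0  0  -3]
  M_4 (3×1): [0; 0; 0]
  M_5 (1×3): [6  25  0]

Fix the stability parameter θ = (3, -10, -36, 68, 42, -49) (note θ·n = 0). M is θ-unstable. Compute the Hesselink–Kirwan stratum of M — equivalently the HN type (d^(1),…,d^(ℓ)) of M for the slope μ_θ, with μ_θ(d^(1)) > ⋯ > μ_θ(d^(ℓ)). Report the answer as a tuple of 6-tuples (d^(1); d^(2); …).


Barcode: M ≅ I[1,3], I[2,2], I[2,3], I[2,4], I[5,5]^2, I[5,6]. HN layers by μ_θ (6 steps, strictly decreasing):
  μ^(1)=68; μ^(2)=42; μ^(3)=-7/2; μ^(4)=-10; μ^(5)=-43/3; μ^(6)=-23

((0, 0, 0, 1, 0, 0); (0, 0, 0, 0, 2, 0); (0, 0, 0, 0, 1, 1); (0, 1, 0, 0, 0, 0); (1, 1, 1, 0, 0, 0); (0, 2, 2, 0, 0, 0))


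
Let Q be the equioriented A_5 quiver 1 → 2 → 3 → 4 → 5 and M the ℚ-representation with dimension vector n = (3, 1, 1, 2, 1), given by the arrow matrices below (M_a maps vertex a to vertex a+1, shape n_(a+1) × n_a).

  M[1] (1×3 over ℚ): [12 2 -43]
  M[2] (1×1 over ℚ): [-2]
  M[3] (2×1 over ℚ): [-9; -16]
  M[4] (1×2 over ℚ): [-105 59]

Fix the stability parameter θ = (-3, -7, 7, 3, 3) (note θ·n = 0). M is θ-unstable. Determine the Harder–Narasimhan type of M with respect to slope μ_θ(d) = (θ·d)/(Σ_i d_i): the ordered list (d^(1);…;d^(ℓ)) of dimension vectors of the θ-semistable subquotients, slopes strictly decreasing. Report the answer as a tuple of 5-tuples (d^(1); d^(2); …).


Via rank(M_{q-1}∘⋯∘M_p): M ≅ I[1,1]^2, I[1,5], I[4,4].
μ_θ-semistable layers: μ^(1)=13/3; μ^(2)=3; μ^(3)=-3; μ^(4)=-5

((0, 0, 1, 1, 1); (0, 0, 0, 1, 0); (2, 0, 0, 0, 0); (1, 1, 0, 0, 0))


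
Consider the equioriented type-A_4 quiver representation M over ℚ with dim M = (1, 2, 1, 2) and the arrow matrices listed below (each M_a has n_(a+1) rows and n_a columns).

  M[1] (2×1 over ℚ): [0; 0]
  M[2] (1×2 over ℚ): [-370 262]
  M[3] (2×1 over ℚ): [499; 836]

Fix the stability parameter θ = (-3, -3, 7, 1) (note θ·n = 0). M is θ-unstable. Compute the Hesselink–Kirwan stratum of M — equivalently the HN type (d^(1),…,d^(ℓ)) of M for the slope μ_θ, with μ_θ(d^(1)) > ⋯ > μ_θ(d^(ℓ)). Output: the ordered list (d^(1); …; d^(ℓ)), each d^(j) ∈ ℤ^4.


Via rank(M_{q-1}∘⋯∘M_p): M ≅ I[1,1], I[2,2], I[2,4], I[4,4].
μ_θ-semistable layers: μ^(1)=4; μ^(2)=1; μ^(3)=-3

((0, 0, 1, 1); (0, 0, 0, 1); (1, 2, 0, 0))


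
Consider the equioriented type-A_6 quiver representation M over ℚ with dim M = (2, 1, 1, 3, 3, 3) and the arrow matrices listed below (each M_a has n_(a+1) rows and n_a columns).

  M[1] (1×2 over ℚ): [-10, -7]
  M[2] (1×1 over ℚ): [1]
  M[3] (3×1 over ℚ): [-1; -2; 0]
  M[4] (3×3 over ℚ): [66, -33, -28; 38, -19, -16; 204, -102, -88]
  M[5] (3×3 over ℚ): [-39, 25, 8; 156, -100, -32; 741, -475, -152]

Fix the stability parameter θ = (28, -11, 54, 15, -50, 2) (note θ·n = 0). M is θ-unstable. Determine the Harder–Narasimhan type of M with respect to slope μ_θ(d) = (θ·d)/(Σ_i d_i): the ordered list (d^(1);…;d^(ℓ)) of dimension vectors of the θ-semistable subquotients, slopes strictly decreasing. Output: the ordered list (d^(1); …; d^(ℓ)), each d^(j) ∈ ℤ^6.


Interval decomposition of M: I[1,1], I[1,4], I[4,5], I[4,6], I[5,5], I[6,6]^2.
HN type (ℓ=6): μ^(1)=69/2; μ^(2)=28; μ^(3)=17/2; μ^(4)=2; μ^(5)=-35/2; μ^(6)=-50

((0, 0, 1, 1, 0, 0); (1, 0, 0, 0, 0, 0); (1, 1, 0, 0, 0, 0); (0, 0, 0, 0, 0, 3); (0, 0, 0, 2, 2, 0); (0, 0, 0, 0, 1, 0))


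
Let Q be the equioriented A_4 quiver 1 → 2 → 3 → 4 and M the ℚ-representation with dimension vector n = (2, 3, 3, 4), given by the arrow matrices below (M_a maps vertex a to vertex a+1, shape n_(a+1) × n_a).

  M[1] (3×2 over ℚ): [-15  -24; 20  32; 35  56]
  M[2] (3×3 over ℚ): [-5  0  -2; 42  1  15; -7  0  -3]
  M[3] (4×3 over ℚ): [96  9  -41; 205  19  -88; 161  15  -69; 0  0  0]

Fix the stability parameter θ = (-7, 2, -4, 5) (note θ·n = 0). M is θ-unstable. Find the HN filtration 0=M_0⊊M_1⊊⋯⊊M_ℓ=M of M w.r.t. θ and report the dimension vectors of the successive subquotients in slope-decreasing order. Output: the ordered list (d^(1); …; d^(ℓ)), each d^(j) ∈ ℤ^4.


Via rank(M_{q-1}∘⋯∘M_p): M ≅ I[1,1], I[1,4], I[2,4]^2, I[4,4].
μ_θ-semistable layers: μ^(1)=5; μ^(2)=-1; μ^(3)=-7

((0, 0, 0, 4); (0, 3, 3, 0); (2, 0, 0, 0))


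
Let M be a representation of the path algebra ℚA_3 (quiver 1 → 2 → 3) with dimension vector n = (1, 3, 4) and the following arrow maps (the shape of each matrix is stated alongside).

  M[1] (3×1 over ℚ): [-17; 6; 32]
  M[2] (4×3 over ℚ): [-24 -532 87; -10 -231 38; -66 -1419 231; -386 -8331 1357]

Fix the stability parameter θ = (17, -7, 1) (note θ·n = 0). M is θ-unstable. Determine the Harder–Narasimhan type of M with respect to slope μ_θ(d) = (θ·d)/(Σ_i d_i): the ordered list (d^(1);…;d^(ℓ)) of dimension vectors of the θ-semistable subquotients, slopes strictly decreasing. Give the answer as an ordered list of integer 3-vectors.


Via rank(M_{q-1}∘⋯∘M_p): M ≅ I[1,2], I[2,3]^2, I[3,3]^2.
μ_θ-semistable layers: μ^(1)=5; μ^(2)=1; μ^(3)=-7

((1, 1, 0); (0, 0, 4); (0, 2, 0))


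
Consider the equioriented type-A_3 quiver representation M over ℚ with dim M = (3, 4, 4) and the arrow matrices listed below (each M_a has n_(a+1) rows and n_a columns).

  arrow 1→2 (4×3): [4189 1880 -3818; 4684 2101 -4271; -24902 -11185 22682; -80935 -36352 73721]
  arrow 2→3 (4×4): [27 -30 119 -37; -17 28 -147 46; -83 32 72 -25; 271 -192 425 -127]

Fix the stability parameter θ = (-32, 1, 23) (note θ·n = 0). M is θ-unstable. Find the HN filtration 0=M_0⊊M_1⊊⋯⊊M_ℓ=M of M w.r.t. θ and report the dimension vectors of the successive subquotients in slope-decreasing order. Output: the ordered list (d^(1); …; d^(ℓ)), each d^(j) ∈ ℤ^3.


Barcode: M ≅ I[1,3]^3, I[2,3]. HN layers by μ_θ (3 steps, strictly decreasing):
  μ^(1)=23; μ^(2)=1; μ^(3)=-32

((0, 0, 4); (0, 4, 0); (3, 0, 0))


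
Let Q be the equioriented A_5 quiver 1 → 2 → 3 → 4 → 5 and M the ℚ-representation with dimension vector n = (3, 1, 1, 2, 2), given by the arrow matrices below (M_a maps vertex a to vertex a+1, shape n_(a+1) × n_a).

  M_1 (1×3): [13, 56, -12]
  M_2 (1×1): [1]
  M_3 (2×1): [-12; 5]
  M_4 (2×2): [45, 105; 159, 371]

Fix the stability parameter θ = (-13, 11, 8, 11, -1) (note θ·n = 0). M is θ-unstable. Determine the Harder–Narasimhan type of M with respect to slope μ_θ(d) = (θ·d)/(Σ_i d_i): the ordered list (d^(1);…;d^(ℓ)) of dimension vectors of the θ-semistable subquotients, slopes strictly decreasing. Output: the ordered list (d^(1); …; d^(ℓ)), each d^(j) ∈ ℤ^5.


Barcode: M ≅ I[1,1]^2, I[1,5], I[4,4], I[5,5]. HN layers by μ_θ (4 steps, strictly decreasing):
  μ^(1)=11; μ^(2)=29/4; μ^(3)=-1; μ^(4)=-13

((0, 0, 0, 1, 0); (0, 1, 1, 1, 1); (0, 0, 0, 0, 1); (3, 0, 0, 0, 0))


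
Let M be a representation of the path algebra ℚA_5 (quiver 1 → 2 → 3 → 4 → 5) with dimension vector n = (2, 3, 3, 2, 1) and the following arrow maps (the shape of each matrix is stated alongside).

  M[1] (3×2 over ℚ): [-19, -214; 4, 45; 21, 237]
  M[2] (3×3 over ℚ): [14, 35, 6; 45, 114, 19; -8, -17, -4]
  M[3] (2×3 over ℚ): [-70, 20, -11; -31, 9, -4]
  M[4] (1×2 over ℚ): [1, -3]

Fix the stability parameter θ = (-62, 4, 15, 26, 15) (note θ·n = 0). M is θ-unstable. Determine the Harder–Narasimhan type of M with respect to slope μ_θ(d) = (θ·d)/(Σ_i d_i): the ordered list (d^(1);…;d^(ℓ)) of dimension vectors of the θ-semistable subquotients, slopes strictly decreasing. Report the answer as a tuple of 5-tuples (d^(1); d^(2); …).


Via rank(M_{q-1}∘⋯∘M_p): M ≅ I[1,2], I[1,5], I[2,4], I[3,3].
μ_θ-semistable layers: μ^(1)=26; μ^(2)=41/2; μ^(3)=15; μ^(4)=4; μ^(5)=-62

((0, 0, 0, 1, 0); (0, 0, 0, 1, 1); (0, 0, 3, 0, 0); (0, 3, 0, 0, 0); (2, 0, 0, 0, 0))


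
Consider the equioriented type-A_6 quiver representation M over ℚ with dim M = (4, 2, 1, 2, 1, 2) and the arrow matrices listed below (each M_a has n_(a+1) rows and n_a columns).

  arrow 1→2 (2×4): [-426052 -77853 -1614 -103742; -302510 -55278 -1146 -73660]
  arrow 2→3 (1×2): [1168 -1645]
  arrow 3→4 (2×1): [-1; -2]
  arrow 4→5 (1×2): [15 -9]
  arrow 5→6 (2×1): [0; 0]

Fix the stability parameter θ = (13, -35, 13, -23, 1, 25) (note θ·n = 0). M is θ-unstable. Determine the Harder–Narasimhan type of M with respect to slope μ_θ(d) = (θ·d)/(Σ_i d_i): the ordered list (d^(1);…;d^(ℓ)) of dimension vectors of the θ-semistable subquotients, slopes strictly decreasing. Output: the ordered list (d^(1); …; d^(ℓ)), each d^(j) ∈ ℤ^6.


Barcode: M ≅ I[1,1]^2, I[1,2], I[1,5], I[4,4], I[6,6]^2. HN layers by μ_θ (6 steps, strictly decreasing):
  μ^(1)=25; μ^(2)=13; μ^(3)=1; μ^(4)=-5; μ^(5)=-11; μ^(6)=-23

((0, 0, 0, 0, 0, 2); (2, 0, 0, 0, 0, 0); (0, 0, 0, 0, 1, 0); (0, 0, 1, 1, 0, 0); (2, 2, 0, 0, 0, 0); (0, 0, 0, 1, 0, 0))


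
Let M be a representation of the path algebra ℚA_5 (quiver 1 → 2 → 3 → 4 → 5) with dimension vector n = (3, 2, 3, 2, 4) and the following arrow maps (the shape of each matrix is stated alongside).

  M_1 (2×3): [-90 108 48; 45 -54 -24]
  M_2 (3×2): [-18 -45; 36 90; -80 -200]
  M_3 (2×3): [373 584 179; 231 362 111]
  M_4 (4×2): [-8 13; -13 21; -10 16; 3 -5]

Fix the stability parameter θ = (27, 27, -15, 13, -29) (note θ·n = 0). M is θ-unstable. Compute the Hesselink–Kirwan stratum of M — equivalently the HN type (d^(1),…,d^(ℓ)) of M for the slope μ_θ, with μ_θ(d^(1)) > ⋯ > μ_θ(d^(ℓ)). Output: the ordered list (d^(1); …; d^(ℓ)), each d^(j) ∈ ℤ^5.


Via rank(M_{q-1}∘⋯∘M_p): M ≅ I[1,1]^2, I[1,5], I[2,2], I[3,3], I[3,5], I[5,5]^2.
μ_θ-semistable layers: μ^(1)=27; μ^(2)=23/5; μ^(3)=-8; μ^(4)=-15; μ^(5)=-29

((2, 1, 0, 0, 0); (1, 1, 1, 1, 1); (0, 0, 0, 1, 1); (0, 0, 2, 0, 0); (0, 0, 0, 0, 2))


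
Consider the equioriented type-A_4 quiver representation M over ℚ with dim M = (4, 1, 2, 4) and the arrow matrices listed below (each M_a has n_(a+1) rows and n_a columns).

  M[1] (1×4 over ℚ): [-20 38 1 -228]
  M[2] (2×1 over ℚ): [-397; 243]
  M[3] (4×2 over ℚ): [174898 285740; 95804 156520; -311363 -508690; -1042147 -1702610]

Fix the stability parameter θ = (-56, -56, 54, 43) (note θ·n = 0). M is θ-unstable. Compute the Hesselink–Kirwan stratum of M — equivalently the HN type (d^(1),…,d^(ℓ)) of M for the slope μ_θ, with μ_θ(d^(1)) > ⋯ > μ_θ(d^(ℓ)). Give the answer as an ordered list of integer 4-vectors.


Barcode: M ≅ I[1,1]^3, I[1,4], I[3,3], I[4,4]^3. HN layers by μ_θ (4 steps, strictly decreasing):
  μ^(1)=54; μ^(2)=97/2; μ^(3)=43; μ^(4)=-56

((0, 0, 1, 0); (0, 0, 1, 1); (0, 0, 0, 3); (4, 1, 0, 0))


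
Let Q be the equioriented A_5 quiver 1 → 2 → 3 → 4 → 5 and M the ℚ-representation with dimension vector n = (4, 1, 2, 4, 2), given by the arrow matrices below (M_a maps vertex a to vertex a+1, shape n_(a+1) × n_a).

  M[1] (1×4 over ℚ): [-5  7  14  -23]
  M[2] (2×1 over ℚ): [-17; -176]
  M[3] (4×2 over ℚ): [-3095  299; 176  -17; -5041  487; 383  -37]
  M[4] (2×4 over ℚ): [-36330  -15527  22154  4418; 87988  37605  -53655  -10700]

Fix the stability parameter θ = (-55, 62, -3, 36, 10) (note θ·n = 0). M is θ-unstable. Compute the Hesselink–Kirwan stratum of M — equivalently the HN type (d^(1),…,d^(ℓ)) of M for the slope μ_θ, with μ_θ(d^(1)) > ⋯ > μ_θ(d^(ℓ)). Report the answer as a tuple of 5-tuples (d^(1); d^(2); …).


Interval decomposition of M: I[1,1]^3, I[1,5], I[3,5], I[4,4]^2.
HN type (ℓ=5): μ^(1)=36; μ^(2)=105/4; μ^(3)=23; μ^(4)=-3; μ^(5)=-55

((0, 0, 0, 2, 0); (0, 1, 1, 1, 1); (0, 0, 0, 1, 1); (0, 0, 1, 0, 0); (4, 0, 0, 0, 0))


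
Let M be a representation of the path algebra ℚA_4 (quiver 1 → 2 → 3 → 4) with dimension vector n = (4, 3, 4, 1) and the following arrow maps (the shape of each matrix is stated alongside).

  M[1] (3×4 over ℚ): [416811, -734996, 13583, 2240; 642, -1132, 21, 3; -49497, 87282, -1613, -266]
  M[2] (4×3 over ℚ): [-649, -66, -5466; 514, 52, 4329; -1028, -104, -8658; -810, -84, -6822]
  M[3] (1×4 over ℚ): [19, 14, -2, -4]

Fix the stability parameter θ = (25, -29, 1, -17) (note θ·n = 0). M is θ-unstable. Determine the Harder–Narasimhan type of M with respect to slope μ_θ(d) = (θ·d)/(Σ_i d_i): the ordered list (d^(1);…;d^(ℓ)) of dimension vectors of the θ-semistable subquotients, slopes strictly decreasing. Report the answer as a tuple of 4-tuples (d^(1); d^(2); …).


Via rank(M_{q-1}∘⋯∘M_p): M ≅ I[1,1], I[1,2], I[1,3], I[1,4], I[3,3]^2.
μ_θ-semistable layers: μ^(1)=25; μ^(2)=1; μ^(3)=-2; μ^(4)=-5

((1, 0, 0, 0); (0, 0, 3, 0); (2, 2, 0, 0); (1, 1, 1, 1))


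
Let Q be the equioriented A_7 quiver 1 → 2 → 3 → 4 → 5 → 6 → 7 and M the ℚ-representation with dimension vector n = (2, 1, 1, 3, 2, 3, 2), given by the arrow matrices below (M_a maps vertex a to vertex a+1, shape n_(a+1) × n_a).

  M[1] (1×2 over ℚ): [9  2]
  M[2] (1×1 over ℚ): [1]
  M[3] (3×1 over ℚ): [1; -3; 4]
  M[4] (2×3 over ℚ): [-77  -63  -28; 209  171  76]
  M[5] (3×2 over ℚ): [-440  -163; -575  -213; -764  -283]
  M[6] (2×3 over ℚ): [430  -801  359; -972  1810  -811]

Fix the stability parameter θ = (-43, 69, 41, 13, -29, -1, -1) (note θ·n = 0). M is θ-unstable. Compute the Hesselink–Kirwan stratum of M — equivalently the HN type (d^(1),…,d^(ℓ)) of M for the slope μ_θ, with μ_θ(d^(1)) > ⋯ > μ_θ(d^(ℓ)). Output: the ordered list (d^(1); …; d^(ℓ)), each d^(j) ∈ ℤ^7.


Via rank(M_{q-1}∘⋯∘M_p): M ≅ I[1,1], I[1,4], I[4,4], I[4,7], I[5,7], I[6,6].
μ_θ-semistable layers: μ^(1)=41; μ^(2)=13; μ^(3)=-1; μ^(4)=-8; μ^(5)=-29; μ^(6)=-43

((0, 1, 1, 1, 0, 0, 0); (0, 0, 0, 1, 0, 0, 0); (0, 0, 0, 0, 0, 3, 2); (0, 0, 0, 1, 1, 0, 0); (0, 0, 0, 0, 1, 0, 0); (2, 0, 0, 0, 0, 0, 0))


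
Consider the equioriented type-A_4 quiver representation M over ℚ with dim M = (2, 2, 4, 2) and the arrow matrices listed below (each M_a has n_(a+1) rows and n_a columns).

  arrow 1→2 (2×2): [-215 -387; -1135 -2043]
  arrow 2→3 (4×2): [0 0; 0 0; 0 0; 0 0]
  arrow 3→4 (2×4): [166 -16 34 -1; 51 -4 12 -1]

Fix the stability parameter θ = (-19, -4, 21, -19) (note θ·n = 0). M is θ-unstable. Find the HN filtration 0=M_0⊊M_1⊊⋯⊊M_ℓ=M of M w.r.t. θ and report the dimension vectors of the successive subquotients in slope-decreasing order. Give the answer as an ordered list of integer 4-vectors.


Via rank(M_{q-1}∘⋯∘M_p): M ≅ I[1,1], I[1,2], I[2,2], I[3,3]^2, I[3,4]^2.
μ_θ-semistable layers: μ^(1)=21; μ^(2)=1; μ^(3)=-4; μ^(4)=-19

((0, 0, 2, 0); (0, 0, 2, 2); (0, 2, 0, 0); (2, 0, 0, 0))


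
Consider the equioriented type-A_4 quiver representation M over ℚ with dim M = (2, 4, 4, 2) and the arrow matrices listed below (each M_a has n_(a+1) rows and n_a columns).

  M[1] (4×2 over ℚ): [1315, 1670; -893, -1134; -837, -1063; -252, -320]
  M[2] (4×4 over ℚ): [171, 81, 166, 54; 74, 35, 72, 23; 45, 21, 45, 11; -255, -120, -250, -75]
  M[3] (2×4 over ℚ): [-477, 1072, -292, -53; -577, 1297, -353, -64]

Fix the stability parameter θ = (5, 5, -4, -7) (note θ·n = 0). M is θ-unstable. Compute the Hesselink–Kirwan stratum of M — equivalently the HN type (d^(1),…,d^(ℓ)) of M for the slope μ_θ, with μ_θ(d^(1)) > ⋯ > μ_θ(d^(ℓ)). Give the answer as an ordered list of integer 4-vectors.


Via rank(M_{q-1}∘⋯∘M_p): M ≅ I[1,4]^2, I[2,2], I[2,3], I[3,3].
μ_θ-semistable layers: μ^(1)=5; μ^(2)=1/2; μ^(3)=-1/4; μ^(4)=-4

((0, 1, 0, 0); (0, 1, 1, 0); (2, 2, 2, 2); (0, 0, 1, 0))


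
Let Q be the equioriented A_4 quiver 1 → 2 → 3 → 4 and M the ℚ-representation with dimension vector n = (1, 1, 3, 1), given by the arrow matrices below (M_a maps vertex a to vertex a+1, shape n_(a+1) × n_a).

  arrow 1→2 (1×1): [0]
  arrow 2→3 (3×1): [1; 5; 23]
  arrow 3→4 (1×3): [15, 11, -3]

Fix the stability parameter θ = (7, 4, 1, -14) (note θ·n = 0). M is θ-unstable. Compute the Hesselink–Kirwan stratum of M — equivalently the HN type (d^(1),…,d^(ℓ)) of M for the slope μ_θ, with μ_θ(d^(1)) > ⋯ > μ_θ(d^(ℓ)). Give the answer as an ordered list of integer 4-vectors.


Via rank(M_{q-1}∘⋯∘M_p): M ≅ I[1,1], I[2,4], I[3,3]^2.
μ_θ-semistable layers: μ^(1)=7; μ^(2)=1; μ^(3)=-3

((1, 0, 0, 0); (0, 0, 2, 0); (0, 1, 1, 1))


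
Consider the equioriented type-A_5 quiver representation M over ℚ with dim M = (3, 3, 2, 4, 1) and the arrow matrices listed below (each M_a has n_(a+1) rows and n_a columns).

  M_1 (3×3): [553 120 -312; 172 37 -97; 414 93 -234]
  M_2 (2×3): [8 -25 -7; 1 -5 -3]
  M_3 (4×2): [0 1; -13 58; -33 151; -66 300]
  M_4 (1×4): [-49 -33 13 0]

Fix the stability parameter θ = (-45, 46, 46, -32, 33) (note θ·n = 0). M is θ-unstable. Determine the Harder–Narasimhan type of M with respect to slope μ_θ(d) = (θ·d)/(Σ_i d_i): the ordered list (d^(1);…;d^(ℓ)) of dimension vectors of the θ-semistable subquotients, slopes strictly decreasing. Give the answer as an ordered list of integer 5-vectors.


Barcode: M ≅ I[1,2], I[1,4]^2, I[4,4], I[4,5]. HN layers by μ_θ (5 steps, strictly decreasing):
  μ^(1)=46; μ^(2)=33; μ^(3)=20; μ^(4)=-32; μ^(5)=-45

((0, 1, 0, 0, 0); (0, 0, 0, 0, 1); (0, 2, 2, 2, 0); (0, 0, 0, 2, 0); (3, 0, 0, 0, 0))


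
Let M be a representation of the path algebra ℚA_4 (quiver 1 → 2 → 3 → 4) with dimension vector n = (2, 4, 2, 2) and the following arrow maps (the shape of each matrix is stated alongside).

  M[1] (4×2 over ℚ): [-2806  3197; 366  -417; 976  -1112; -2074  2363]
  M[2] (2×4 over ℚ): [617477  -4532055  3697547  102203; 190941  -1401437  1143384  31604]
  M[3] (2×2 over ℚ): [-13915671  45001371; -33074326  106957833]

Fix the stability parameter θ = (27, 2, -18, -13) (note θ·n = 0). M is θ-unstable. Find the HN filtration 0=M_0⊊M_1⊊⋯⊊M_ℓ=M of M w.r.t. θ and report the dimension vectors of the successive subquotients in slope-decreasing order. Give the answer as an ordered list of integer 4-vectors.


Interval decomposition of M: I[1,1], I[1,4], I[2,2]^2, I[2,4].
HN type (ℓ=4): μ^(1)=27; μ^(2)=2; μ^(3)=-1/2; μ^(4)=-29/3

((1, 0, 0, 0); (0, 2, 0, 0); (1, 1, 1, 1); (0, 1, 1, 1))


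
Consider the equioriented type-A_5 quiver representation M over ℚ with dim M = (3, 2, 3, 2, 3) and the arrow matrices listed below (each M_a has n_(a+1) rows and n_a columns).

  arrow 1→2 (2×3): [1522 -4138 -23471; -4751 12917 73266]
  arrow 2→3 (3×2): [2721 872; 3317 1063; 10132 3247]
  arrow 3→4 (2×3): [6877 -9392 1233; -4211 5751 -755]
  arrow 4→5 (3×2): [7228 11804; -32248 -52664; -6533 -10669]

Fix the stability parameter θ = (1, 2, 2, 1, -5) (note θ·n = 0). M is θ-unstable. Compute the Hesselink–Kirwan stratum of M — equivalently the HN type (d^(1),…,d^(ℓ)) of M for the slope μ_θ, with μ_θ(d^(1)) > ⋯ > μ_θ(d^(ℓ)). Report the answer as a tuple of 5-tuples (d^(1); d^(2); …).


Via rank(M_{q-1}∘⋯∘M_p): M ≅ I[1,1], I[1,3], I[1,5], I[3,4], I[5,5]^2.
μ_θ-semistable layers: μ^(1)=2; μ^(2)=3/2; μ^(3)=1; μ^(4)=1/5; μ^(5)=-5

((0, 1, 1, 0, 0); (0, 0, 1, 1, 0); (2, 0, 0, 0, 0); (1, 1, 1, 1, 1); (0, 0, 0, 0, 2))


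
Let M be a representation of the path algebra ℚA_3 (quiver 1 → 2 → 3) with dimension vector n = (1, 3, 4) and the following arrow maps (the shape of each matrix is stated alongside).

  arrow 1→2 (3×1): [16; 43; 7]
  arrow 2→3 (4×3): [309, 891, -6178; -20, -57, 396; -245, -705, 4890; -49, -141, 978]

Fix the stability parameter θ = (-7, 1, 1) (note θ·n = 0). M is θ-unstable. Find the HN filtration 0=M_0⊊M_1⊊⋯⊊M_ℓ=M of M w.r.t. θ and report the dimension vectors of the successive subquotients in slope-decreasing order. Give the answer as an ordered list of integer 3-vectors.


Barcode: M ≅ I[1,3], I[2,2], I[2,3], I[3,3]^2. HN layers by μ_θ (2 steps, strictly decreasing):
  μ^(1)=1; μ^(2)=-7

((0, 3, 4); (1, 0, 0))


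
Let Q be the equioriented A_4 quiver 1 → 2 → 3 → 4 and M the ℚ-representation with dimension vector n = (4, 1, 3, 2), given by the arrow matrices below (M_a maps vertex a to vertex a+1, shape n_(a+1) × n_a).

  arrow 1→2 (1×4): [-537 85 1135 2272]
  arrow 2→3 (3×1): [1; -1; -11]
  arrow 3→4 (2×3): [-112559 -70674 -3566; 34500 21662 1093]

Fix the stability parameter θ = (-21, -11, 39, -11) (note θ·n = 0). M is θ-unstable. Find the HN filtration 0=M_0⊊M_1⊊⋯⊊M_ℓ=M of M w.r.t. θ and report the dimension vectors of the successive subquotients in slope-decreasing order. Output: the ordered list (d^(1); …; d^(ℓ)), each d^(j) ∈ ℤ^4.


Interval decomposition of M: I[1,1]^3, I[1,4], I[3,3], I[3,4].
HN type (ℓ=4): μ^(1)=39; μ^(2)=14; μ^(3)=-11; μ^(4)=-21

((0, 0, 1, 0); (0, 0, 2, 2); (0, 1, 0, 0); (4, 0, 0, 0))


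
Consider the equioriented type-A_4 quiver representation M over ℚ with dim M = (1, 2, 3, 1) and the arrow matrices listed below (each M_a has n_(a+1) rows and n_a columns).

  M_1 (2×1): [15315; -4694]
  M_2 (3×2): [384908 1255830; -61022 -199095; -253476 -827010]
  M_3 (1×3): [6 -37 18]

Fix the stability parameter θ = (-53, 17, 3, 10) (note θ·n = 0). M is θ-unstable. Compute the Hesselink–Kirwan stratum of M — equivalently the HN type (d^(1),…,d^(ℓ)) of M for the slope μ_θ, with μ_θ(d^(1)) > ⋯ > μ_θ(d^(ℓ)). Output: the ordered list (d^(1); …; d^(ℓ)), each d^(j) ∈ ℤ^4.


Via rank(M_{q-1}∘⋯∘M_p): M ≅ I[1,2], I[2,4], I[3,3]^2.
μ_θ-semistable layers: μ^(1)=17; μ^(2)=10; μ^(3)=3; μ^(4)=-53

((0, 1, 0, 0); (0, 1, 1, 1); (0, 0, 2, 0); (1, 0, 0, 0))


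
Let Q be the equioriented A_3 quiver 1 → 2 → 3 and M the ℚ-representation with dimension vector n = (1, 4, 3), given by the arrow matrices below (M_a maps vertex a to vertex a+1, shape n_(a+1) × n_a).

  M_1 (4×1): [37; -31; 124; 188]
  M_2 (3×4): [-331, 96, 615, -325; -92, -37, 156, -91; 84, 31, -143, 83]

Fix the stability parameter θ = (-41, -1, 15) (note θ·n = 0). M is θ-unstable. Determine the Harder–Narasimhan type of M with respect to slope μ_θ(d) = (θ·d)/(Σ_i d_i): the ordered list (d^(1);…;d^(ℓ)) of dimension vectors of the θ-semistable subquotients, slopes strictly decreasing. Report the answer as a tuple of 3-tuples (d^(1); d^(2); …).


Interval decomposition of M: I[1,3], I[2,2], I[2,3]^2.
HN type (ℓ=3): μ^(1)=15; μ^(2)=-1; μ^(3)=-41

((0, 0, 3); (0, 4, 0); (1, 0, 0))


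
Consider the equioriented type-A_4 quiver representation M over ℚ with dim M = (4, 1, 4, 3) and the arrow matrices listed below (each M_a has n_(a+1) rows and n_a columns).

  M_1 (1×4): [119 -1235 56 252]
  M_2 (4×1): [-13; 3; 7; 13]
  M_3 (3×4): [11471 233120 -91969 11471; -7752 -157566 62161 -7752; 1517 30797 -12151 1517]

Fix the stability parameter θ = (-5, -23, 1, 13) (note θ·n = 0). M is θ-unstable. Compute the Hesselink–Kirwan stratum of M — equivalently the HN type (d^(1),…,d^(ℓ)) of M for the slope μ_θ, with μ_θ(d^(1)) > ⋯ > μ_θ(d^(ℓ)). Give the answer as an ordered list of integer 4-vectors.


Via rank(M_{q-1}∘⋯∘M_p): M ≅ I[1,1]^3, I[1,4], I[3,3], I[3,4]^2.
μ_θ-semistable layers: μ^(1)=13; μ^(2)=1; μ^(3)=-5; μ^(4)=-14

((0, 0, 0, 3); (0, 0, 4, 0); (3, 0, 0, 0); (1, 1, 0, 0))


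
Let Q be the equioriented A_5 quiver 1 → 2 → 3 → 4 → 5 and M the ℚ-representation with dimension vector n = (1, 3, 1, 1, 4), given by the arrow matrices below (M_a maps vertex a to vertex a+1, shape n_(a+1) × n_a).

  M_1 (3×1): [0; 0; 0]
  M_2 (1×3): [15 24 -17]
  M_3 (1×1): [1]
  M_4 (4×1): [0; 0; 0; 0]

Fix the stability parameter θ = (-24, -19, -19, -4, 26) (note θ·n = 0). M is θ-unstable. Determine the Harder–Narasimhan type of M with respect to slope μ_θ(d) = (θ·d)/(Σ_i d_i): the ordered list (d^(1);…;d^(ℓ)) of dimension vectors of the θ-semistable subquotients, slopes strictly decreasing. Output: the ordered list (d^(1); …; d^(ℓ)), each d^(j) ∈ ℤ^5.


Barcode: M ≅ I[1,1], I[2,2]^2, I[2,4], I[5,5]^4. HN layers by μ_θ (4 steps, strictly decreasing):
  μ^(1)=26; μ^(2)=-4; μ^(3)=-19; μ^(4)=-24

((0, 0, 0, 0, 4); (0, 0, 0, 1, 0); (0, 3, 1, 0, 0); (1, 0, 0, 0, 0))


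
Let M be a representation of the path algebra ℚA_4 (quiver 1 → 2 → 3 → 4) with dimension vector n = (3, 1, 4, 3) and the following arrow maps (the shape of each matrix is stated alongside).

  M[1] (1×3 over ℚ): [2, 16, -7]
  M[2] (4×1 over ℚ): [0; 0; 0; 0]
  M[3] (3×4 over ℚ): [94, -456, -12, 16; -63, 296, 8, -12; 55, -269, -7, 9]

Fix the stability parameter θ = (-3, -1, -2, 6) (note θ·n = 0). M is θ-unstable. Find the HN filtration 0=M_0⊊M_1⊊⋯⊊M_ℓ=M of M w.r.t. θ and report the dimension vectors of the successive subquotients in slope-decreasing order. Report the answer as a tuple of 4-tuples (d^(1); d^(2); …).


Barcode: M ≅ I[1,1]^2, I[1,2], I[3,3], I[3,4]^3. HN layers by μ_θ (4 steps, strictly decreasing):
  μ^(1)=6; μ^(2)=-1; μ^(3)=-2; μ^(4)=-3

((0, 0, 0, 3); (0, 1, 0, 0); (0, 0, 4, 0); (3, 0, 0, 0))


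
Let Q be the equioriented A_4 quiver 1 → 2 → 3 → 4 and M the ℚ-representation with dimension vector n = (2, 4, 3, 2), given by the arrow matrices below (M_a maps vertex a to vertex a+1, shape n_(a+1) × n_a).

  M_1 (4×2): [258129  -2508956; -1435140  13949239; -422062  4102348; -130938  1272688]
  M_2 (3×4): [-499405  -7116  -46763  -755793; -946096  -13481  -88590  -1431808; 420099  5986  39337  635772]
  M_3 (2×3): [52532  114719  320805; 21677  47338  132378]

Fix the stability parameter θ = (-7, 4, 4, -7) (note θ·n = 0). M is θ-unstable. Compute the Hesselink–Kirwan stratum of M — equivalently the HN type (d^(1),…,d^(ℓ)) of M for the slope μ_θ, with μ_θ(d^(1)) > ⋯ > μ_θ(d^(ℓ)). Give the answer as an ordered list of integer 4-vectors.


Via rank(M_{q-1}∘⋯∘M_p): M ≅ I[1,4]^2, I[2,2], I[2,3].
μ_θ-semistable layers: μ^(1)=4; μ^(2)=1/3; μ^(3)=-7

((0, 2, 1, 0); (0, 2, 2, 2); (2, 0, 0, 0))


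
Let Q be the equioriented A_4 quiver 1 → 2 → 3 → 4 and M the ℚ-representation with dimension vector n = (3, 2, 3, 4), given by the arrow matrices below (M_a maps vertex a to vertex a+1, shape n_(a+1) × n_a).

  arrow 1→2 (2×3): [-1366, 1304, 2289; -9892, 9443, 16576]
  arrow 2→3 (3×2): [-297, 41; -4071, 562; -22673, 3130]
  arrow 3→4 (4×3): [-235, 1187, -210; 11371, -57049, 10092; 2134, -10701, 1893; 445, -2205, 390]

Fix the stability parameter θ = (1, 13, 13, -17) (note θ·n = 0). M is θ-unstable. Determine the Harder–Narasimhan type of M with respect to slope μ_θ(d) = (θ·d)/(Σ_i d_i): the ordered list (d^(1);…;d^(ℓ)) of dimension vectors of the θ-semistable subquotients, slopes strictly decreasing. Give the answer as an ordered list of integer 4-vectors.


Via rank(M_{q-1}∘⋯∘M_p): M ≅ I[1,1], I[1,3], I[1,4], I[3,4], I[4,4]^2.
μ_θ-semistable layers: μ^(1)=13; μ^(2)=3; μ^(3)=1; μ^(4)=-2; μ^(5)=-17

((0, 1, 1, 0); (0, 1, 1, 1); (3, 0, 0, 0); (0, 0, 1, 1); (0, 0, 0, 2))
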